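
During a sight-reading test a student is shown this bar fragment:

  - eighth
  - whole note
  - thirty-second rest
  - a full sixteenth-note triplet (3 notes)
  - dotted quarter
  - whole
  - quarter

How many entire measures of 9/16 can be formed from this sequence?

5

One bar of 9/16 = 18 thirty-second notes.
Express everything in thirty-second notes: eighth = 4; whole note = 32; thirty-second rest = 1; a full sixteenth-note triplet (3 notes) (three triplet sixteenths span one eighth) = 4; dotted quarter = 12; whole = 32; quarter = 8.
Sum: 4 + 32 + 1 + 4 + 12 + 32 + 8 = 93.
93 ÷ 18 = 5 complete bars with 3 left over.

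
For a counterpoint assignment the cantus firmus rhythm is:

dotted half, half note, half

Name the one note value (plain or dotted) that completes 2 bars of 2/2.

quarter note

2 bars of 2/2 = 8 quarter notes.
Convert each value to quarter notes: dotted half = 3; half note = 2; half = 2.
Sum: 3 + 2 + 2 = 7.
Remaining: 8 − 7 = 1 quarter note, which is a quarter note.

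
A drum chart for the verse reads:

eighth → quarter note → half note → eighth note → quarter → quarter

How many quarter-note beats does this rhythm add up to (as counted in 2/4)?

6

One quarter-note beat = 2 eighth notes.
Working in eighth notes: eighth = 1; quarter note = 2; half note = 4; eighth note = 1; quarter = 2; quarter = 2.
Altogether 1 + 2 + 4 + 1 + 2 + 2 = 12.
12 ÷ 2 = 6 beats.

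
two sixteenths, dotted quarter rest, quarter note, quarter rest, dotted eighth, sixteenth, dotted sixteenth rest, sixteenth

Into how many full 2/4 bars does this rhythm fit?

2

One bar of 2/4 = 16 thirty-second notes.
Convert each value to thirty-second notes: sixteenth = 2; sixteenth = 2; dotted quarter rest = 12; quarter note = 8; quarter rest = 8; dotted eighth = 6; sixteenth = 2; dotted sixteenth rest = 3; sixteenth = 2.
Sum: 2 + 2 + 12 + 8 + 8 + 6 + 2 + 3 + 2 = 45.
45 ÷ 16 = 2 complete bars with 13 left over.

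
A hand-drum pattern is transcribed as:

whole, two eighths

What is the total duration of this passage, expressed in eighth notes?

Working in eighth notes: whole = 8; eighth = 1; eighth = 1.
Sum: 8 + 1 + 1 = 10 eighth notes.

10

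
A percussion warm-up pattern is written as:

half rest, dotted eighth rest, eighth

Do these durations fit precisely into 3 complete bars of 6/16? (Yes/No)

One bar of 6/16 = 6 sixteenth notes, so 3 bars = 18.
Each duration in sixteenth notes: half rest = 8; dotted eighth rest = 3; eighth = 2.
Altogether 8 + 3 + 2 = 13.
13 falls short of 18, so the answer is No.

No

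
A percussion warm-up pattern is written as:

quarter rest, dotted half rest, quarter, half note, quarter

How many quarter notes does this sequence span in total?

8

Working in quarter notes: quarter rest = 1; dotted half rest = 3; quarter = 1; half note = 2; quarter = 1.
Total: 1 + 3 + 1 + 2 + 1 = 8 quarter notes.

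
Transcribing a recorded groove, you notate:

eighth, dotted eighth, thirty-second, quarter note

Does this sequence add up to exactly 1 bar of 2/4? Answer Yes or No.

One bar of 2/4 = 16 thirty-second notes.
Working in thirty-second notes: eighth = 4; dotted eighth = 6; thirty-second = 1; quarter note = 8.
Sum: 4 + 6 + 1 + 8 = 19.
19 exceeds 16, so the answer is No.

No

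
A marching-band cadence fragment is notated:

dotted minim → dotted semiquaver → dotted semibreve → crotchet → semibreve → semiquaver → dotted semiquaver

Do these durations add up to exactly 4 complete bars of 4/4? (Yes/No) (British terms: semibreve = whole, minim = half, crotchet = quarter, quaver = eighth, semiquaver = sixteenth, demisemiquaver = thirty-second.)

No

One bar of 4/4 = 32 thirty-second notes, so 4 bars = 128.
Working in thirty-second notes: dotted minim = 24; dotted semiquaver = 3; dotted semibreve = 48; crotchet = 8; semibreve = 32; semiquaver = 2; dotted semiquaver = 3.
Sum: 24 + 3 + 48 + 8 + 32 + 2 + 3 = 120.
120 falls short of 128, so the answer is No.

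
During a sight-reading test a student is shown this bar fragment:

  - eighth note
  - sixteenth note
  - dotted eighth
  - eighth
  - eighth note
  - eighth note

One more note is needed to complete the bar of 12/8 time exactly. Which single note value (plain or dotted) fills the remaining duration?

The bar of 12/8 = 24 sixteenth notes.
In sixteenth notes: eighth note = 2; sixteenth note = 1; dotted eighth = 3; eighth = 2; eighth note = 2; eighth note = 2.
Adding: 2 + 1 + 3 + 2 + 2 + 2 = 12.
Remaining: 24 − 12 = 12 sixteenth notes, which is a dotted half note.

dotted half note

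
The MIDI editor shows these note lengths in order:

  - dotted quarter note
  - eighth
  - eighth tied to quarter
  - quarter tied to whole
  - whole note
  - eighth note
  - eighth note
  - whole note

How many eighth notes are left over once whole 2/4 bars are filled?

3

One bar of 2/4 = 4 eighth notes.
Each duration in eighth notes: dotted quarter note = 3; eighth = 1; eighth tied to quarter (eighth + quarter) = 3; quarter tied to whole (quarter + whole) = 10; whole note = 8; eighth note = 1; eighth note = 1; whole note = 8.
Total: 3 + 1 + 3 + 10 + 8 + 1 + 1 + 8 = 35.
35 ÷ 4 = 8 complete bars with 3 eighth notes remaining.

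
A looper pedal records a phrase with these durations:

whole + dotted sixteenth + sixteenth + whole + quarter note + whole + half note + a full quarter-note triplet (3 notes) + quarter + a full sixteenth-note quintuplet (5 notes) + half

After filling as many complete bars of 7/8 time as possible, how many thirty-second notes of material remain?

5

One bar of 7/8 = 28 thirty-second notes.
Working in thirty-second notes: whole = 32; dotted sixteenth = 3; sixteenth = 2; whole = 32; quarter note = 8; whole = 32; half note = 16; a full quarter-note triplet (3 notes) (three triplet quarters span one half) = 16; quarter = 8; a full sixteenth-note quintuplet (5 notes) (five quintuplet sixteenths span one quarter) = 8; half = 16.
Altogether 32 + 3 + 2 + 32 + 8 + 32 + 16 + 16 + 8 + 8 + 16 = 173.
173 ÷ 28 = 6 complete bars with 5 thirty-second notes remaining.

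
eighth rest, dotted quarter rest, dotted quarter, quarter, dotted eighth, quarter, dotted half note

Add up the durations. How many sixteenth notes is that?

Working in sixteenth notes: eighth rest = 2; dotted quarter rest = 6; dotted quarter = 6; quarter = 4; dotted eighth = 3; quarter = 4; dotted half note = 12.
Total: 2 + 6 + 6 + 4 + 3 + 4 + 12 = 37 sixteenth notes.

37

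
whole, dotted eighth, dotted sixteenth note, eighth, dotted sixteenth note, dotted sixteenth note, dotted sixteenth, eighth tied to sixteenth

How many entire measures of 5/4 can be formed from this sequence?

1

One bar of 5/4 = 40 thirty-second notes.
Each duration in thirty-second notes: whole = 32; dotted eighth = 6; dotted sixteenth note = 3; eighth = 4; dotted sixteenth note = 3; dotted sixteenth note = 3; dotted sixteenth = 3; eighth tied to sixteenth (eighth + sixteenth) = 6.
Sum: 32 + 6 + 3 + 4 + 3 + 3 + 3 + 6 = 60.
60 ÷ 40 = 1 complete bar with 20 left over.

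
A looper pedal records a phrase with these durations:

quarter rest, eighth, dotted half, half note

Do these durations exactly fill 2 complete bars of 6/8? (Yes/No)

One bar of 6/8 = 6 eighth notes, so 2 bars = 12.
Each duration in eighth notes: quarter rest = 2; eighth = 1; dotted half = 6; half note = 4.
Adding: 2 + 1 + 6 + 4 = 13.
13 exceeds 12, so the answer is No.

No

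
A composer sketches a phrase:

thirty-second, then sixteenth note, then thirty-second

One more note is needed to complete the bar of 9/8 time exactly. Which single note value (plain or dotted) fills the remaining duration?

The bar of 9/8 = 36 thirty-second notes.
In thirty-second notes: thirty-second = 1; sixteenth note = 2; thirty-second = 1.
Adding: 1 + 2 + 1 = 4.
Remaining: 36 − 4 = 32 thirty-second notes, which is a whole note.

whole note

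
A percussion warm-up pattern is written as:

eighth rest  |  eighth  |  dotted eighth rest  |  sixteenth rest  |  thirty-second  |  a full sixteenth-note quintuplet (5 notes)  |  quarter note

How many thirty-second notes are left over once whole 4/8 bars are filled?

1

One bar of 4/8 = 16 thirty-second notes.
Convert each value to thirty-second notes: eighth rest = 4; eighth = 4; dotted eighth rest = 6; sixteenth rest = 2; thirty-second = 1; a full sixteenth-note quintuplet (5 notes) (five quintuplet sixteenths span one quarter) = 8; quarter note = 8.
Sum: 4 + 4 + 6 + 2 + 1 + 8 + 8 = 33.
33 ÷ 16 = 2 complete bars with 1 thirty-second note remaining.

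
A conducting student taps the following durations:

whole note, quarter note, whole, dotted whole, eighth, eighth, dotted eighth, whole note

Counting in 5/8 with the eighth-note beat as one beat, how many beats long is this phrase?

One eighth-note beat = 2 sixteenth notes.
Working in sixteenth notes: whole note = 16; quarter note = 4; whole = 16; dotted whole = 24; eighth = 2; eighth = 2; dotted eighth = 3; whole note = 16.
Sum: 16 + 4 + 16 + 24 + 2 + 2 + 3 + 16 = 83.
83 ÷ 2 = 41.5 beats.

41.5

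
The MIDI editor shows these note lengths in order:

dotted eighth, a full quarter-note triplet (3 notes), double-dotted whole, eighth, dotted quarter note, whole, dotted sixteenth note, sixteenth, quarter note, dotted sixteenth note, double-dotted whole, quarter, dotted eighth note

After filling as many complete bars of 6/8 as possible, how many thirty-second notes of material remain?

One bar of 6/8 = 24 thirty-second notes.
Express everything in thirty-second notes: dotted eighth = 6; a full quarter-note triplet (3 notes) (three triplet quarters span one half) = 16; double-dotted whole = 56; eighth = 4; dotted quarter note = 12; whole = 32; dotted sixteenth note = 3; sixteenth = 2; quarter note = 8; dotted sixteenth note = 3; double-dotted whole = 56; quarter = 8; dotted eighth note = 6.
Altogether 6 + 16 + 56 + 4 + 12 + 32 + 3 + 2 + 8 + 3 + 56 + 8 + 6 = 212.
212 ÷ 24 = 8 complete bars with 20 thirty-second notes remaining.

20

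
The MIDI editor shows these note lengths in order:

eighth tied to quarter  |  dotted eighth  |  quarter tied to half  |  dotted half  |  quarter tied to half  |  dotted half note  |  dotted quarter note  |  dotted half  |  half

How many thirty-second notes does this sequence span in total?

Express everything in thirty-second notes: eighth tied to quarter (eighth + quarter) = 12; dotted eighth = 6; quarter tied to half (quarter + half) = 24; dotted half = 24; quarter tied to half (quarter + half) = 24; dotted half note = 24; dotted quarter note = 12; dotted half = 24; half = 16.
Sum: 12 + 6 + 24 + 24 + 24 + 24 + 12 + 24 + 16 = 166 thirty-second notes.

166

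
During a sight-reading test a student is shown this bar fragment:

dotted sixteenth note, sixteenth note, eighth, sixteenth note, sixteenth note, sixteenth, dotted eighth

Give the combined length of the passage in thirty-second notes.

21

Express everything in thirty-second notes: dotted sixteenth note = 3; sixteenth note = 2; eighth = 4; sixteenth note = 2; sixteenth note = 2; sixteenth = 2; dotted eighth = 6.
Altogether 3 + 2 + 4 + 2 + 2 + 2 + 6 = 21 thirty-second notes.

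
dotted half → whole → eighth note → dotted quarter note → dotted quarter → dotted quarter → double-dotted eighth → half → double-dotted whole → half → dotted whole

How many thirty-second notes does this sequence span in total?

Convert each value to thirty-second notes: dotted half = 24; whole = 32; eighth note = 4; dotted quarter note = 12; dotted quarter = 12; dotted quarter = 12; double-dotted eighth = 7; half = 16; double-dotted whole = 56; half = 16; dotted whole = 48.
Total: 24 + 32 + 4 + 12 + 12 + 12 + 7 + 16 + 56 + 16 + 48 = 239 thirty-second notes.

239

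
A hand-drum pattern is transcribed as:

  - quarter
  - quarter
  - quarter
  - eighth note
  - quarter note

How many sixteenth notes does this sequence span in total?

18

Each duration in sixteenth notes: quarter = 4; quarter = 4; quarter = 4; eighth note = 2; quarter note = 4.
Altogether 4 + 4 + 4 + 2 + 4 = 18 sixteenth notes.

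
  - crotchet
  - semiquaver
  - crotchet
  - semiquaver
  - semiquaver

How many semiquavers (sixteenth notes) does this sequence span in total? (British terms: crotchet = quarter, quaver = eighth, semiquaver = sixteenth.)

11

Convert each value to sixteenth notes: crotchet = 4; semiquaver = 1; crotchet = 4; semiquaver = 1; semiquaver = 1.
Adding: 4 + 1 + 4 + 1 + 1 = 11 sixteenth notes.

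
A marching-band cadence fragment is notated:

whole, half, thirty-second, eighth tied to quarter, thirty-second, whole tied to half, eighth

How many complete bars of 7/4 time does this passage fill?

One bar of 7/4 = 56 thirty-second notes.
Convert each value to thirty-second notes: whole = 32; half = 16; thirty-second = 1; eighth tied to quarter (eighth + quarter) = 12; thirty-second = 1; whole tied to half (whole + half) = 48; eighth = 4.
Sum: 32 + 16 + 1 + 12 + 1 + 48 + 4 = 114.
114 ÷ 56 = 2 complete bars with 2 left over.

2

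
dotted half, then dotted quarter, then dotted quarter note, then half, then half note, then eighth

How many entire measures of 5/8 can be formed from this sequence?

4

One bar of 5/8 = 5 eighth notes.
Working in eighth notes: dotted half = 6; dotted quarter = 3; dotted quarter note = 3; half = 4; half note = 4; eighth = 1.
Total: 6 + 3 + 3 + 4 + 4 + 1 = 21.
21 ÷ 5 = 4 complete bars with 1 left over.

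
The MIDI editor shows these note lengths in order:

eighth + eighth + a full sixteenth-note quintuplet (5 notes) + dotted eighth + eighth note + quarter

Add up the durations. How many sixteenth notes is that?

Convert each value to sixteenth notes: eighth = 2; eighth = 2; a full sixteenth-note quintuplet (5 notes) (five quintuplet sixteenths span one quarter) = 4; dotted eighth = 3; eighth note = 2; quarter = 4.
Altogether 2 + 2 + 4 + 3 + 2 + 4 = 17 sixteenth notes.

17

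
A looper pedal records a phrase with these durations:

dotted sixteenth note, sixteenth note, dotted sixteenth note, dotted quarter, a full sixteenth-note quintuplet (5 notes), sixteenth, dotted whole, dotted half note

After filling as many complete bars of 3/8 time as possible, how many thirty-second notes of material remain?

One bar of 3/8 = 12 thirty-second notes.
Each duration in thirty-second notes: dotted sixteenth note = 3; sixteenth note = 2; dotted sixteenth note = 3; dotted quarter = 12; a full sixteenth-note quintuplet (5 notes) (five quintuplet sixteenths span one quarter) = 8; sixteenth = 2; dotted whole = 48; dotted half note = 24.
Altogether 3 + 2 + 3 + 12 + 8 + 2 + 48 + 24 = 102.
102 ÷ 12 = 8 complete bars with 6 thirty-second notes remaining.

6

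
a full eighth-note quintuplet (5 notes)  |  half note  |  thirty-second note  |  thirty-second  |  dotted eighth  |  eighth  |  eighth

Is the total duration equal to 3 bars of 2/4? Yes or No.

One bar of 2/4 = 16 thirty-second notes, so 3 bars = 48.
In thirty-second notes: a full eighth-note quintuplet (5 notes) (five quintuplet eighths span one half) = 16; half note = 16; thirty-second note = 1; thirty-second = 1; dotted eighth = 6; eighth = 4; eighth = 4.
Total: 16 + 16 + 1 + 1 + 6 + 4 + 4 = 48.
48 equals 48, so the answer is Yes.

Yes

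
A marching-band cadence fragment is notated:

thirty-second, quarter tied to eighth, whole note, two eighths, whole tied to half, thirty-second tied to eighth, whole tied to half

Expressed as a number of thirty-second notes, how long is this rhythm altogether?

154

Express everything in thirty-second notes: thirty-second = 1; quarter tied to eighth (quarter + eighth) = 12; whole note = 32; eighth = 4; eighth = 4; whole tied to half (whole + half) = 48; thirty-second tied to eighth (thirty-second + eighth) = 5; whole tied to half (whole + half) = 48.
Adding: 1 + 12 + 32 + 4 + 4 + 48 + 5 + 48 = 154 thirty-second notes.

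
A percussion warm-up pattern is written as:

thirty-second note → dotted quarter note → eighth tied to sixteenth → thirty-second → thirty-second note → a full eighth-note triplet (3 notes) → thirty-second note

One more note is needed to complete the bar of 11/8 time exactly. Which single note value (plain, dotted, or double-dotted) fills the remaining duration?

double-dotted quarter note

The bar of 11/8 = 44 thirty-second notes.
Express everything in thirty-second notes: thirty-second note = 1; dotted quarter note = 12; eighth tied to sixteenth (eighth + sixteenth) = 6; thirty-second = 1; thirty-second note = 1; a full eighth-note triplet (3 notes) (three triplet eighths span one quarter) = 8; thirty-second note = 1.
Sum: 1 + 12 + 6 + 1 + 1 + 8 + 1 = 30.
Remaining: 44 − 30 = 14 thirty-second notes, which is a double-dotted quarter note.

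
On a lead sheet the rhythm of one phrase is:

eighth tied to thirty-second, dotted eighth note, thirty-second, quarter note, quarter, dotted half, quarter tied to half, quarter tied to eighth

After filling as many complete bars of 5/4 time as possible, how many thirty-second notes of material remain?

8

One bar of 5/4 = 40 thirty-second notes.
Convert each value to thirty-second notes: eighth tied to thirty-second (eighth + thirty-second) = 5; dotted eighth note = 6; thirty-second = 1; quarter note = 8; quarter = 8; dotted half = 24; quarter tied to half (quarter + half) = 24; quarter tied to eighth (quarter + eighth) = 12.
Sum: 5 + 6 + 1 + 8 + 8 + 24 + 24 + 12 = 88.
88 ÷ 40 = 2 complete bars with 8 thirty-second notes remaining.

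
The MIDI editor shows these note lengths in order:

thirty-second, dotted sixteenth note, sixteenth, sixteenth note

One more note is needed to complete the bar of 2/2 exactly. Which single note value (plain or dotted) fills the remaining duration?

The bar of 2/2 = 32 thirty-second notes.
Each duration in thirty-second notes: thirty-second = 1; dotted sixteenth note = 3; sixteenth = 2; sixteenth note = 2.
Adding: 1 + 3 + 2 + 2 = 8.
Remaining: 32 − 8 = 24 thirty-second notes, which is a dotted half note.

dotted half note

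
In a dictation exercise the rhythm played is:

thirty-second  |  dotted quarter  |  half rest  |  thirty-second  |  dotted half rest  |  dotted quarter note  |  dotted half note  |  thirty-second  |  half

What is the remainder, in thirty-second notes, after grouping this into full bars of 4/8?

11

One bar of 4/8 = 16 thirty-second notes.
Working in thirty-second notes: thirty-second = 1; dotted quarter = 12; half rest = 16; thirty-second = 1; dotted half rest = 24; dotted quarter note = 12; dotted half note = 24; thirty-second = 1; half = 16.
Sum: 1 + 12 + 16 + 1 + 24 + 12 + 24 + 1 + 16 = 107.
107 ÷ 16 = 6 complete bars with 11 thirty-second notes remaining.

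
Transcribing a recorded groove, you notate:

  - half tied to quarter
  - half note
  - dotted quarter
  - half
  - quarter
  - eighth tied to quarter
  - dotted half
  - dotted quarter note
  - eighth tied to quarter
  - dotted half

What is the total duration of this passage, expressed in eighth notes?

In eighth notes: half tied to quarter (half + quarter) = 6; half note = 4; dotted quarter = 3; half = 4; quarter = 2; eighth tied to quarter (eighth + quarter) = 3; dotted half = 6; dotted quarter note = 3; eighth tied to quarter (eighth + quarter) = 3; dotted half = 6.
Total: 6 + 4 + 3 + 4 + 2 + 3 + 6 + 3 + 3 + 6 = 40 eighth notes.

40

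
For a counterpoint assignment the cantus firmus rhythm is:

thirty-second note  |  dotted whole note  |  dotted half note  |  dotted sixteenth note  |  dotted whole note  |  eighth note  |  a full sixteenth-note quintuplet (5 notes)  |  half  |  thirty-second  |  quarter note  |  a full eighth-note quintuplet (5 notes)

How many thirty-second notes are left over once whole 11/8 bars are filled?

One bar of 11/8 = 44 thirty-second notes.
Convert each value to thirty-second notes: thirty-second note = 1; dotted whole note = 48; dotted half note = 24; dotted sixteenth note = 3; dotted whole note = 48; eighth note = 4; a full sixteenth-note quintuplet (5 notes) (five quintuplet sixteenths span one quarter) = 8; half = 16; thirty-second = 1; quarter note = 8; a full eighth-note quintuplet (5 notes) (five quintuplet eighths span one half) = 16.
Altogether 1 + 48 + 24 + 3 + 48 + 4 + 8 + 16 + 1 + 8 + 16 = 177.
177 ÷ 44 = 4 complete bars with 1 thirty-second note remaining.

1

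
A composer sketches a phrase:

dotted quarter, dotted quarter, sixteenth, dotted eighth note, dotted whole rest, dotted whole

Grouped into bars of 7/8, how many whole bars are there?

4

One bar of 7/8 = 14 sixteenth notes.
Working in sixteenth notes: dotted quarter = 6; dotted quarter = 6; sixteenth = 1; dotted eighth note = 3; dotted whole rest = 24; dotted whole = 24.
Sum: 6 + 6 + 1 + 3 + 24 + 24 = 64.
64 ÷ 14 = 4 complete bars with 8 left over.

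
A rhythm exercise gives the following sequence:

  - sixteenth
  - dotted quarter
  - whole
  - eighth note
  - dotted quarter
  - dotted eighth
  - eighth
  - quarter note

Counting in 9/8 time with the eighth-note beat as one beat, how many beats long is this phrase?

One eighth-note beat = 2 sixteenth notes.
Express everything in sixteenth notes: sixteenth = 1; dotted quarter = 6; whole = 16; eighth note = 2; dotted quarter = 6; dotted eighth = 3; eighth = 2; quarter note = 4.
Sum: 1 + 6 + 16 + 2 + 6 + 3 + 2 + 4 = 40.
40 ÷ 2 = 20 beats.

20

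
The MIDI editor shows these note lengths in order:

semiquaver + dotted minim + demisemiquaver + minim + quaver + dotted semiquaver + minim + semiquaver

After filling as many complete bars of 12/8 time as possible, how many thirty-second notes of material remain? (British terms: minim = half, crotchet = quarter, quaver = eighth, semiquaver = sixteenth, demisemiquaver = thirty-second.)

One bar of 12/8 = 48 thirty-second notes.
Express everything in thirty-second notes: semiquaver = 2; dotted minim = 24; demisemiquaver = 1; minim = 16; quaver = 4; dotted semiquaver = 3; minim = 16; semiquaver = 2.
Adding: 2 + 24 + 1 + 16 + 4 + 3 + 16 + 2 = 68.
68 ÷ 48 = 1 complete bar with 20 thirty-second notes remaining.

20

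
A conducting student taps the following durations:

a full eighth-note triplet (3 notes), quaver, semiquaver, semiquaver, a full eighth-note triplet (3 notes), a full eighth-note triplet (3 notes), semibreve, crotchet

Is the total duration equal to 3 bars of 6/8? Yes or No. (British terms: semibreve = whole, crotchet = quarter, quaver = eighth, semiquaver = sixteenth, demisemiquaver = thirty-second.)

One bar of 6/8 = 12 sixteenth notes, so 3 bars = 36.
Convert each value to sixteenth notes: a full eighth-note triplet (3 notes) (three triplet eighths span one quarter) = 4; quaver = 2; semiquaver = 1; semiquaver = 1; a full eighth-note triplet (3 notes) (three triplet eighths span one quarter) = 4; a full eighth-note triplet (3 notes) (three triplet eighths span one quarter) = 4; semibreve = 16; crotchet = 4.
Sum: 4 + 2 + 1 + 1 + 4 + 4 + 16 + 4 = 36.
36 equals 36, so the answer is Yes.

Yes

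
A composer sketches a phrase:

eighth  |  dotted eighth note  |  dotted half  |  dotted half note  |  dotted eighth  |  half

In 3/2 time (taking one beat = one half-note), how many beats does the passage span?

One half-note beat = 8 sixteenth notes.
Working in sixteenth notes: eighth = 2; dotted eighth note = 3; dotted half = 12; dotted half note = 12; dotted eighth = 3; half = 8.
Adding: 2 + 3 + 12 + 12 + 3 + 8 = 40.
40 ÷ 8 = 5 beats.

5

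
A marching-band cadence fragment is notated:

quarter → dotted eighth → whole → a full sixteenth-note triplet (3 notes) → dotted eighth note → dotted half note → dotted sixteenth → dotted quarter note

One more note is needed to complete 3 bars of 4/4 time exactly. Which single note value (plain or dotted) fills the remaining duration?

thirty-second note

3 bars of 4/4 = 96 thirty-second notes.
Working in thirty-second notes: quarter = 8; dotted eighth = 6; whole = 32; a full sixteenth-note triplet (3 notes) (three triplet sixteenths span one eighth) = 4; dotted eighth note = 6; dotted half note = 24; dotted sixteenth = 3; dotted quarter note = 12.
Total: 8 + 6 + 32 + 4 + 6 + 24 + 3 + 12 = 95.
Remaining: 96 − 95 = 1 thirty-second note, which is a thirty-second note.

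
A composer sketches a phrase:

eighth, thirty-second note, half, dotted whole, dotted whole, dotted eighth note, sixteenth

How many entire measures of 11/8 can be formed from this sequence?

One bar of 11/8 = 44 thirty-second notes.
Convert each value to thirty-second notes: eighth = 4; thirty-second note = 1; half = 16; dotted whole = 48; dotted whole = 48; dotted eighth note = 6; sixteenth = 2.
Sum: 4 + 1 + 16 + 48 + 48 + 6 + 2 = 125.
125 ÷ 44 = 2 complete bars with 37 left over.

2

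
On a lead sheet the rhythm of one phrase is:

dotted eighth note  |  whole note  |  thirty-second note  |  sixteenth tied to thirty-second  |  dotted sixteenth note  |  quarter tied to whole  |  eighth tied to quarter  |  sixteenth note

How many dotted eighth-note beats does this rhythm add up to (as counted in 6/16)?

16.5

One dotted eighth-note beat = 6 thirty-second notes.
Working in thirty-second notes: dotted eighth note = 6; whole note = 32; thirty-second note = 1; sixteenth tied to thirty-second (sixteenth + thirty-second) = 3; dotted sixteenth note = 3; quarter tied to whole (quarter + whole) = 40; eighth tied to quarter (eighth + quarter) = 12; sixteenth note = 2.
Total: 6 + 32 + 1 + 3 + 3 + 40 + 12 + 2 = 99.
99 ÷ 6 = 16.5 beats.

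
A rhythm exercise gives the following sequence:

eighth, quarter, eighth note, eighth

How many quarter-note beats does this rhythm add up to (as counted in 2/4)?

2.5

One quarter-note beat = 2 eighth notes.
Express everything in eighth notes: eighth = 1; quarter = 2; eighth note = 1; eighth = 1.
Sum: 1 + 2 + 1 + 1 = 5.
5 ÷ 2 = 2.5 beats.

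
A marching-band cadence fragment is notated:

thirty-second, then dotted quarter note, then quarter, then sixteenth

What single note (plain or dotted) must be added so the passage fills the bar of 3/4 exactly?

The bar of 3/4 = 24 thirty-second notes.
In thirty-second notes: thirty-second = 1; dotted quarter note = 12; quarter = 8; sixteenth = 2.
Total: 1 + 12 + 8 + 2 = 23.
Remaining: 24 − 23 = 1 thirty-second note, which is a thirty-second note.

thirty-second note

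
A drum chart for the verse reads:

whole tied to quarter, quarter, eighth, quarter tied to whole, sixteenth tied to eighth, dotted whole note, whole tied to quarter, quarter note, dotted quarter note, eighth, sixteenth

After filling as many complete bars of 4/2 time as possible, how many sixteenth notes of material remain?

10

One bar of 4/2 = 32 sixteenth notes.
Convert each value to sixteenth notes: whole tied to quarter (whole + quarter) = 20; quarter = 4; eighth = 2; quarter tied to whole (quarter + whole) = 20; sixteenth tied to eighth (sixteenth + eighth) = 3; dotted whole note = 24; whole tied to quarter (whole + quarter) = 20; quarter note = 4; dotted quarter note = 6; eighth = 2; sixteenth = 1.
Sum: 20 + 4 + 2 + 20 + 3 + 24 + 20 + 4 + 6 + 2 + 1 = 106.
106 ÷ 32 = 3 complete bars with 10 sixteenth notes remaining.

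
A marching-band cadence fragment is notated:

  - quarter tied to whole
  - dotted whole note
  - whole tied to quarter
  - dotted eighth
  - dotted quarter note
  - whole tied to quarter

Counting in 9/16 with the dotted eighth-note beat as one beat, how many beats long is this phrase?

One dotted eighth-note beat = 3 sixteenth notes.
Working in sixteenth notes: quarter tied to whole (quarter + whole) = 20; dotted whole note = 24; whole tied to quarter (whole + quarter) = 20; dotted eighth = 3; dotted quarter note = 6; whole tied to quarter (whole + quarter) = 20.
Total: 20 + 24 + 20 + 3 + 6 + 20 = 93.
93 ÷ 3 = 31 beats.

31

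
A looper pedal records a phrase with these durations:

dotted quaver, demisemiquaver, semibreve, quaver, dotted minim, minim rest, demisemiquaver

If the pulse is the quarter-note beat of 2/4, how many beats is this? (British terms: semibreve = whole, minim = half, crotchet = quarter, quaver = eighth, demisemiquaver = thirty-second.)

One quarter-note beat = 8 thirty-second notes.
Convert each value to thirty-second notes: dotted quaver = 6; demisemiquaver = 1; semibreve = 32; quaver = 4; dotted minim = 24; minim rest = 16; demisemiquaver = 1.
Total: 6 + 1 + 32 + 4 + 24 + 16 + 1 = 84.
84 ÷ 8 = 10.5 beats.

10.5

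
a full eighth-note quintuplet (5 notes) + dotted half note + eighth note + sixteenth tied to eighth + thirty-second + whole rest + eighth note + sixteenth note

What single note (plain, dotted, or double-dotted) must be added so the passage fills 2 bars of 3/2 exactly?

2 bars of 3/2 = 96 thirty-second notes.
Working in thirty-second notes: a full eighth-note quintuplet (5 notes) (five quintuplet eighths span one half) = 16; dotted half note = 24; eighth note = 4; sixteenth tied to eighth (sixteenth + eighth) = 6; thirty-second = 1; whole rest = 32; eighth note = 4; sixteenth note = 2.
Altogether 16 + 24 + 4 + 6 + 1 + 32 + 4 + 2 = 89.
Remaining: 96 − 89 = 7 thirty-second notes, which is a double-dotted eighth note.

double-dotted eighth note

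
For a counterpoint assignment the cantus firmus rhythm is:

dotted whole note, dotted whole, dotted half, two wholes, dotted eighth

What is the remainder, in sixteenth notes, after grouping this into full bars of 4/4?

15

One bar of 4/4 = 16 sixteenth notes.
Working in sixteenth notes: dotted whole note = 24; dotted whole = 24; dotted half = 12; whole = 16; whole = 16; dotted eighth = 3.
Sum: 24 + 24 + 12 + 16 + 16 + 3 = 95.
95 ÷ 16 = 5 complete bars with 15 sixteenth notes remaining.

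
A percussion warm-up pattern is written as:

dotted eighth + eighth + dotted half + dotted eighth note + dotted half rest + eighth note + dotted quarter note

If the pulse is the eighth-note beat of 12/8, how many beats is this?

One eighth-note beat = 2 sixteenth notes.
Convert each value to sixteenth notes: dotted eighth = 3; eighth = 2; dotted half = 12; dotted eighth note = 3; dotted half rest = 12; eighth note = 2; dotted quarter note = 6.
Altogether 3 + 2 + 12 + 3 + 12 + 2 + 6 = 40.
40 ÷ 2 = 20 beats.

20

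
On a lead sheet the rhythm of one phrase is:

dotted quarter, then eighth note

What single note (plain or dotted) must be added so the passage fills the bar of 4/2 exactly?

dotted whole note

The bar of 4/2 = 16 eighth notes.
Each duration in eighth notes: dotted quarter = 3; eighth note = 1.
Adding: 3 + 1 = 4.
Remaining: 16 − 4 = 12 eighth notes, which is a dotted whole note.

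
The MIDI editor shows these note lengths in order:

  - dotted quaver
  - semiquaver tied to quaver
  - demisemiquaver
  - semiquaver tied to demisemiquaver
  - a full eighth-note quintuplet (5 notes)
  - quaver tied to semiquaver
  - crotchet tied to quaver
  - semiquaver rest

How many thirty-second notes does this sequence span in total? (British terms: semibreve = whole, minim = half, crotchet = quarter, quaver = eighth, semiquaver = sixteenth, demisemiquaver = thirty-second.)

52

In thirty-second notes: dotted quaver = 6; semiquaver tied to quaver (semiquaver + quaver) = 6; demisemiquaver = 1; semiquaver tied to demisemiquaver (semiquaver + demisemiquaver) = 3; a full eighth-note quintuplet (5 notes) (five quintuplet eighths span one half) = 16; quaver tied to semiquaver (quaver + semiquaver) = 6; crotchet tied to quaver (crotchet + quaver) = 12; semiquaver rest = 2.
Total: 6 + 6 + 1 + 3 + 16 + 6 + 12 + 2 = 52 thirty-second notes.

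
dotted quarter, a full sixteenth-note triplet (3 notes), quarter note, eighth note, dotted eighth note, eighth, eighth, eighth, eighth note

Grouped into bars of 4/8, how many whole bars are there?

One bar of 4/8 = 8 sixteenth notes.
In sixteenth notes: dotted quarter = 6; a full sixteenth-note triplet (3 notes) (three triplet sixteenths span one eighth) = 2; quarter note = 4; eighth note = 2; dotted eighth note = 3; eighth = 2; eighth = 2; eighth = 2; eighth note = 2.
Adding: 6 + 2 + 4 + 2 + 3 + 2 + 2 + 2 + 2 = 25.
25 ÷ 8 = 3 complete bars with 1 left over.

3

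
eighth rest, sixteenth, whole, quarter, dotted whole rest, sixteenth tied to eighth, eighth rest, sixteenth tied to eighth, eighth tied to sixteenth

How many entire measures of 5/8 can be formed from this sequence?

5

One bar of 5/8 = 10 sixteenth notes.
In sixteenth notes: eighth rest = 2; sixteenth = 1; whole = 16; quarter = 4; dotted whole rest = 24; sixteenth tied to eighth (sixteenth + eighth) = 3; eighth rest = 2; sixteenth tied to eighth (sixteenth + eighth) = 3; eighth tied to sixteenth (eighth + sixteenth) = 3.
Altogether 2 + 1 + 16 + 4 + 24 + 3 + 2 + 3 + 3 = 58.
58 ÷ 10 = 5 complete bars with 8 left over.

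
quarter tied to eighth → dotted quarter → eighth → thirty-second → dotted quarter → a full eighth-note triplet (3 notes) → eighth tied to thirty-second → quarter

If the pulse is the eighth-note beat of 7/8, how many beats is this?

15.5

One eighth-note beat = 4 thirty-second notes.
Convert each value to thirty-second notes: quarter tied to eighth (quarter + eighth) = 12; dotted quarter = 12; eighth = 4; thirty-second = 1; dotted quarter = 12; a full eighth-note triplet (3 notes) (three triplet eighths span one quarter) = 8; eighth tied to thirty-second (eighth + thirty-second) = 5; quarter = 8.
Sum: 12 + 12 + 4 + 1 + 12 + 8 + 5 + 8 = 62.
62 ÷ 4 = 15.5 beats.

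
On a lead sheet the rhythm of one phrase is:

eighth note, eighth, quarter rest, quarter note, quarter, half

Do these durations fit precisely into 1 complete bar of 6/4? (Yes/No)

Yes

One bar of 6/4 = 12 eighth notes.
Express everything in eighth notes: eighth note = 1; eighth = 1; quarter rest = 2; quarter note = 2; quarter = 2; half = 4.
Adding: 1 + 1 + 2 + 2 + 2 + 4 = 12.
12 equals 12, so the answer is Yes.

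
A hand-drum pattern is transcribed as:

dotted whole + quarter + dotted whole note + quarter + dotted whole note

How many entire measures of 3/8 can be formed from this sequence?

13

One bar of 3/8 = 3 eighth notes.
Each duration in eighth notes: dotted whole = 12; quarter = 2; dotted whole note = 12; quarter = 2; dotted whole note = 12.
Adding: 12 + 2 + 12 + 2 + 12 = 40.
40 ÷ 3 = 13 complete bars with 1 left over.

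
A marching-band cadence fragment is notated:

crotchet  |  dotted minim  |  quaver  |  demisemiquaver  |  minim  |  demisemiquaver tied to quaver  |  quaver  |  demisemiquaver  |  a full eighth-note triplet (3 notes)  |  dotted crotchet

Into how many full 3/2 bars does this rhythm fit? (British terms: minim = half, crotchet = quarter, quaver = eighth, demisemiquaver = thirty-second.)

1

One bar of 3/2 = 48 thirty-second notes.
Each duration in thirty-second notes: crotchet = 8; dotted minim = 24; quaver = 4; demisemiquaver = 1; minim = 16; demisemiquaver tied to quaver (demisemiquaver + quaver) = 5; quaver = 4; demisemiquaver = 1; a full eighth-note triplet (3 notes) (three triplet eighths span one quarter) = 8; dotted crotchet = 12.
Sum: 8 + 24 + 4 + 1 + 16 + 5 + 4 + 1 + 8 + 12 = 83.
83 ÷ 48 = 1 complete bar with 35 left over.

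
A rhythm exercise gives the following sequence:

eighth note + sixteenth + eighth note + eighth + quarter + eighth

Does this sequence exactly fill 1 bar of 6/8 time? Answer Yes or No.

No

One bar of 6/8 = 12 sixteenth notes.
Express everything in sixteenth notes: eighth note = 2; sixteenth = 1; eighth note = 2; eighth = 2; quarter = 4; eighth = 2.
Altogether 2 + 1 + 2 + 2 + 4 + 2 = 13.
13 exceeds 12, so the answer is No.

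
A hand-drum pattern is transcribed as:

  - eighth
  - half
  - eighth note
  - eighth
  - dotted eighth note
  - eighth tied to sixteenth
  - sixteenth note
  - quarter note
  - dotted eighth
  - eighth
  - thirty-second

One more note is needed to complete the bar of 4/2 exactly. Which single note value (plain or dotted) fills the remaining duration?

The bar of 4/2 = 64 thirty-second notes.
Working in thirty-second notes: eighth = 4; half = 16; eighth note = 4; eighth = 4; dotted eighth note = 6; eighth tied to sixteenth (eighth + sixteenth) = 6; sixteenth note = 2; quarter note = 8; dotted eighth = 6; eighth = 4; thirty-second = 1.
Altogether 4 + 16 + 4 + 4 + 6 + 6 + 2 + 8 + 6 + 4 + 1 = 61.
Remaining: 64 − 61 = 3 thirty-second notes, which is a dotted sixteenth note.

dotted sixteenth note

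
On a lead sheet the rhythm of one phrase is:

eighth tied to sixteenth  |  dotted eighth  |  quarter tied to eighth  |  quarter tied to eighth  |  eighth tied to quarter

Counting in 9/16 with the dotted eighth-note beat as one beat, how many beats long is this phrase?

One dotted eighth-note beat = 3 sixteenth notes.
In sixteenth notes: eighth tied to sixteenth (eighth + sixteenth) = 3; dotted eighth = 3; quarter tied to eighth (quarter + eighth) = 6; quarter tied to eighth (quarter + eighth) = 6; eighth tied to quarter (eighth + quarter) = 6.
Sum: 3 + 3 + 6 + 6 + 6 = 24.
24 ÷ 3 = 8 beats.

8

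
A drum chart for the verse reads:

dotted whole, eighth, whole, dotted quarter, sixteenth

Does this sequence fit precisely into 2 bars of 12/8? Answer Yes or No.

No

One bar of 12/8 = 24 sixteenth notes, so 2 bars = 48.
Express everything in sixteenth notes: dotted whole = 24; eighth = 2; whole = 16; dotted quarter = 6; sixteenth = 1.
Sum: 24 + 2 + 16 + 6 + 1 = 49.
49 exceeds 48, so the answer is No.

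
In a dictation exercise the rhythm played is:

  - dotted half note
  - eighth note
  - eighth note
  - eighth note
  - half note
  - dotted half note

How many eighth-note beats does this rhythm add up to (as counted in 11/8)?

19

One eighth-note beat = 2 sixteenth notes.
Each duration in sixteenth notes: dotted half note = 12; eighth note = 2; eighth note = 2; eighth note = 2; half note = 8; dotted half note = 12.
Sum: 12 + 2 + 2 + 2 + 8 + 12 = 38.
38 ÷ 2 = 19 beats.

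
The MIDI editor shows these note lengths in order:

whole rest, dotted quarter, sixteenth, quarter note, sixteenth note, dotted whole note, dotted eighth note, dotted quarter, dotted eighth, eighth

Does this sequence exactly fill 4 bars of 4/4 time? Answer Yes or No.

No

One bar of 4/4 = 16 sixteenth notes, so 4 bars = 64.
In sixteenth notes: whole rest = 16; dotted quarter = 6; sixteenth = 1; quarter note = 4; sixteenth note = 1; dotted whole note = 24; dotted eighth note = 3; dotted quarter = 6; dotted eighth = 3; eighth = 2.
Adding: 16 + 6 + 1 + 4 + 1 + 24 + 3 + 6 + 3 + 2 = 66.
66 exceeds 64, so the answer is No.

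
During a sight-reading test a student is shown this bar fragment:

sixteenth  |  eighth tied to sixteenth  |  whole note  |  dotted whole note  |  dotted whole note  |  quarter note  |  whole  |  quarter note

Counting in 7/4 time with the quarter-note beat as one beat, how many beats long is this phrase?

One quarter-note beat = 4 sixteenth notes.
Working in sixteenth notes: sixteenth = 1; eighth tied to sixteenth (eighth + sixteenth) = 3; whole note = 16; dotted whole note = 24; dotted whole note = 24; quarter note = 4; whole = 16; quarter note = 4.
Sum: 1 + 3 + 16 + 24 + 24 + 4 + 16 + 4 = 92.
92 ÷ 4 = 23 beats.

23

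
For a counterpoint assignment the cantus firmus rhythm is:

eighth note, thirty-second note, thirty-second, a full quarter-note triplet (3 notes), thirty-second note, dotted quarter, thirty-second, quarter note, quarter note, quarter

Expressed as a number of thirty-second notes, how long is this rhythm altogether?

60

Each duration in thirty-second notes: eighth note = 4; thirty-second note = 1; thirty-second = 1; a full quarter-note triplet (3 notes) (three triplet quarters span one half) = 16; thirty-second note = 1; dotted quarter = 12; thirty-second = 1; quarter note = 8; quarter note = 8; quarter = 8.
Adding: 4 + 1 + 1 + 16 + 1 + 12 + 1 + 8 + 8 + 8 = 60 thirty-second notes.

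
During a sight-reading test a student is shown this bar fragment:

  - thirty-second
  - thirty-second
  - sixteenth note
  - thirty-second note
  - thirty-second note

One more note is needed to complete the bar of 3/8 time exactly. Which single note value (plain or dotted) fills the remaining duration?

dotted eighth note

The bar of 3/8 = 12 thirty-second notes.
In thirty-second notes: thirty-second = 1; thirty-second = 1; sixteenth note = 2; thirty-second note = 1; thirty-second note = 1.
Altogether 1 + 1 + 2 + 1 + 1 = 6.
Remaining: 12 − 6 = 6 thirty-second notes, which is a dotted eighth note.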